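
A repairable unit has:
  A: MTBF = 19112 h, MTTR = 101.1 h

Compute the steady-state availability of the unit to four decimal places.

0.9947

A(A) = MTBF/(MTBF+MTTR) = 19112/(19112+101.1) = 0.9947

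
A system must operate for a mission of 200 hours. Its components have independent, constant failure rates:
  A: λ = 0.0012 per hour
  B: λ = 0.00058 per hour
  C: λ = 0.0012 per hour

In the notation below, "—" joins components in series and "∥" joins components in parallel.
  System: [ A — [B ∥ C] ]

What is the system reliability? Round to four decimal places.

0.7682

R(A) = exp(−0.0012 × 200) = 0.786628
R(B) = exp(−0.00058 × 200) = 0.890475
R(C) = exp(−0.0012 × 200) = 0.786628
Parallel (B and C): 1 − (1 − 0.890475)(1 − 0.786628) = 0.976630
Series (A and [0.976630]): 0.786628 × 0.976630 = 0.7682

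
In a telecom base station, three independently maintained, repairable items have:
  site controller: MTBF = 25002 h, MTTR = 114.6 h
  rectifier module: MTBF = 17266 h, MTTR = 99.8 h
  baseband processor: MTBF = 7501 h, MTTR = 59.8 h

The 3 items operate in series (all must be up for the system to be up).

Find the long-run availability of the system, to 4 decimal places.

0.9819

A(site controller) = MTBF/(MTBF+MTTR) = 25002/(25002+114.6) = 0.995437
A(rectifier module) = MTBF/(MTBF+MTTR) = 17266/(17266+99.8) = 0.994253
A(baseband processor) = MTBF/(MTBF+MTTR) = 7501/(7501+59.8) = 0.992091
Series availability: 0.995437 × 0.994253 × 0.992091 = 0.9819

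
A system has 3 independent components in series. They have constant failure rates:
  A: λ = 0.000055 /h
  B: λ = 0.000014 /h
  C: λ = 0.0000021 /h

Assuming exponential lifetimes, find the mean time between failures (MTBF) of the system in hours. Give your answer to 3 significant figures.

Series of exponential components: λ_sys = Σ λ_i
λ_sys = 0.000055 + 0.000014 + 0.0000021 = 7.1100e-05 /h
MTBF = 1 / λ_sys = 14100 h

14100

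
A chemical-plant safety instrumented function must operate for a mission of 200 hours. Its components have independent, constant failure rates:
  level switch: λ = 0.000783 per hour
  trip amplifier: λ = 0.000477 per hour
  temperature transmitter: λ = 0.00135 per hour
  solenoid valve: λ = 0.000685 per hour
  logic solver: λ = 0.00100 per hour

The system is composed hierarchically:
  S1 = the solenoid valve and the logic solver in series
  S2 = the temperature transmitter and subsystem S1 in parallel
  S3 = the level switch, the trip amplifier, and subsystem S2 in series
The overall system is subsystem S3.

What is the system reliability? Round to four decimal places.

R(level switch) = exp(−0.000783 × 200) = 0.855046
R(trip amplifier) = exp(−0.000477 × 200) = 0.909009
R(temperature transmitter) = exp(−0.00135 × 200) = 0.763379
R(solenoid valve) = exp(−0.000685 × 200) = 0.871970
R(logic solver) = exp(−0.00100 × 200) = 0.818731
Series (solenoid valve and logic solver): 0.871970 × 0.818731 = 0.713909
Parallel (temperature transmitter and [0.713909]): 1 − (1 − 0.763379)(1 − 0.713909) = 0.932305
Series (level switch, trip amplifier, and [0.932305]): 0.855046 × 0.909009 × 0.932305 = 0.7246

0.7246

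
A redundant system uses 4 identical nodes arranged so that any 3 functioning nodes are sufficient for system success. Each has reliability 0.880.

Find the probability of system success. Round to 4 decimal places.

0.9268

R = Σ_{i=3}^{4} C(4,i) p^i (1−p)^{4−i} with p = 0.880
C(4,3)·0.880^3·0.120^1 = 0.327107
C(4,4)·0.880^4·0.120^0 = 0.599695
Sum = 0.9268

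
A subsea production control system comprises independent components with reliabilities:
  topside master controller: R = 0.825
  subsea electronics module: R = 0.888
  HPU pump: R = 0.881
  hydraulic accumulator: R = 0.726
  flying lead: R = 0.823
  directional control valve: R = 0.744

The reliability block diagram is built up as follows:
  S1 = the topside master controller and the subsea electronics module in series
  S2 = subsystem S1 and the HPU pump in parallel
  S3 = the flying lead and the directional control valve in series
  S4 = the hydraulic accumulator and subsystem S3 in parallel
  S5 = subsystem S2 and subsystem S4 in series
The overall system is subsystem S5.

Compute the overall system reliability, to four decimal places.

0.8653

Series (topside master controller and subsea electronics module): 0.825000 × 0.888000 = 0.732600
Parallel ([0.732600] and HPU pump): 1 − (1 − 0.732600)(1 − 0.881000) = 0.968179
Series (flying lead and directional control valve): 0.823000 × 0.744000 = 0.612312
Parallel (hydraulic accumulator and [0.612312]): 1 − (1 − 0.726000)(1 − 0.612312) = 0.893773
Series ([0.968179] and [0.893773]): 0.968179 × 0.893773 = 0.8653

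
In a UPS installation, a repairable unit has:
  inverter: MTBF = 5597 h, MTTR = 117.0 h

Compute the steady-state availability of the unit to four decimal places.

0.9795

A(inverter) = MTBF/(MTBF+MTTR) = 5597/(5597+117.0) = 0.9795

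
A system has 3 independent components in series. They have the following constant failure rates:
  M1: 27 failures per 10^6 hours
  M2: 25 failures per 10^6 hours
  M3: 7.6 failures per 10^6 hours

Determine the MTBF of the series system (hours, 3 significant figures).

16800

Series of exponential components: λ_sys = Σ λ_i
λ_sys = 0.000027 + 0.000025 + 0.0000076 = 5.9600e-05 /h
MTBF = 1 / λ_sys = 16800 h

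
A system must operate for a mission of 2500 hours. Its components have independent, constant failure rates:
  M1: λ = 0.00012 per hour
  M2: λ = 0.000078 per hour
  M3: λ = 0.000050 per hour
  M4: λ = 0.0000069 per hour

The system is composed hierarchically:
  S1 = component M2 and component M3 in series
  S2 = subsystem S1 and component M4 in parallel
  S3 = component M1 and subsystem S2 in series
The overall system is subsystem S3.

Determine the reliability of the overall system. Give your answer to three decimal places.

0.737

R(M1) = exp(−0.00012 × 2500) = 0.74082
R(M2) = exp(−0.000078 × 2500) = 0.82283
R(M3) = exp(−0.000050 × 2500) = 0.88250
R(M4) = exp(−0.0000069 × 2500) = 0.98290
Series (M2 and M3): 0.82283 × 0.88250 = 0.72615
Parallel ([0.72615] and M4): 1 − (1 − 0.72615)(1 − 0.98290) = 0.99532
Series (M1 and [0.99532]): 0.74082 × 0.99532 = 0.737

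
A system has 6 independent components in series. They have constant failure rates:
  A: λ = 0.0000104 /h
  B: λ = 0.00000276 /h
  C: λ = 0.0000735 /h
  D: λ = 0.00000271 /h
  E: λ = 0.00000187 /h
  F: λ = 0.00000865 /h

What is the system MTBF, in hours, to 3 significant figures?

Series of exponential components: λ_sys = Σ λ_i
λ_sys = 0.0000104 + 0.00000276 + 0.0000735 + 0.00000271 + 0.00000187 + 0.00000865 = 9.9890e-05 /h
MTBF = 1 / λ_sys = 10000 h

10000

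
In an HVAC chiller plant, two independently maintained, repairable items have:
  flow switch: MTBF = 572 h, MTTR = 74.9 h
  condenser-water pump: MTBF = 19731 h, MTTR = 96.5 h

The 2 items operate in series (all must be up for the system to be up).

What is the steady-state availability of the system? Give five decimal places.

0.87991

A(flow switch) = MTBF/(MTBF+MTTR) = 572/(572+74.9) = 0.884217
A(condenser-water pump) = MTBF/(MTBF+MTTR) = 19731/(19731+96.5) = 0.995133
Series availability: 0.884217 × 0.995133 = 0.87991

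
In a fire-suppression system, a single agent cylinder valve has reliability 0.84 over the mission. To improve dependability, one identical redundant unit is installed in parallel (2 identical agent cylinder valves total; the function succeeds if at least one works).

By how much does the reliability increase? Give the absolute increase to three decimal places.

R_before = 0.84
R_after = 1 − (1 − 0.84)^2 = 0.974
ΔR = 0.974 − 0.84 = 0.134

0.134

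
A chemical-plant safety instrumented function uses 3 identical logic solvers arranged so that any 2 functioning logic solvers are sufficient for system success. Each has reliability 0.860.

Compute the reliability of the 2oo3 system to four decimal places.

R = Σ_{i=2}^{3} C(3,i) p^i (1−p)^{3−i} with p = 0.860
C(3,2)·0.860^2·0.140^1 = 0.310632
C(3,3)·0.860^3·0.140^0 = 0.636056
Sum = 0.9467

0.9467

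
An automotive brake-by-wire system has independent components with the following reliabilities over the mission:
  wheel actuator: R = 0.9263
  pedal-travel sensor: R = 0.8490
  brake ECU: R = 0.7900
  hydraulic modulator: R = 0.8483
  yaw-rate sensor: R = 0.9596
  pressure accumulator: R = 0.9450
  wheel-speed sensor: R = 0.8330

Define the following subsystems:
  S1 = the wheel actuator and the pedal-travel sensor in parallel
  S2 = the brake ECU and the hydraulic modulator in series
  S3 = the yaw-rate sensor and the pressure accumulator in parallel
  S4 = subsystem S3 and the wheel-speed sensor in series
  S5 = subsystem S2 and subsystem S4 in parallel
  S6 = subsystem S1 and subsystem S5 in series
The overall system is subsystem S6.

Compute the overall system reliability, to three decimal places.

0.934

Parallel (wheel actuator and pedal-travel sensor): 1 − (1 − 0.92630)(1 − 0.84900) = 0.98887
Series (brake ECU and hydraulic modulator): 0.79000 × 0.84830 = 0.67016
Parallel (yaw-rate sensor and pressure accumulator): 1 − (1 − 0.95960)(1 − 0.94500) = 0.99778
Series ([0.99778] and wheel-speed sensor): 0.99778 × 0.83300 = 0.83115
Parallel ([0.67016] and [0.83115]): 1 − (1 − 0.67016)(1 − 0.83115) = 0.94431
Series ([0.98887] and [0.94431]): 0.98887 × 0.94431 = 0.934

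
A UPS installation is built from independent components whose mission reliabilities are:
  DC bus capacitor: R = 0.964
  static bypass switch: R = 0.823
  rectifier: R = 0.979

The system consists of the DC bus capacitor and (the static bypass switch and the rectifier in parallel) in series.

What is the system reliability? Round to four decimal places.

0.9604

Parallel (static bypass switch and rectifier): 1 − (1 − 0.823000)(1 − 0.979000) = 0.996283
Series (DC bus capacitor and [0.996283]): 0.964000 × 0.996283 = 0.9604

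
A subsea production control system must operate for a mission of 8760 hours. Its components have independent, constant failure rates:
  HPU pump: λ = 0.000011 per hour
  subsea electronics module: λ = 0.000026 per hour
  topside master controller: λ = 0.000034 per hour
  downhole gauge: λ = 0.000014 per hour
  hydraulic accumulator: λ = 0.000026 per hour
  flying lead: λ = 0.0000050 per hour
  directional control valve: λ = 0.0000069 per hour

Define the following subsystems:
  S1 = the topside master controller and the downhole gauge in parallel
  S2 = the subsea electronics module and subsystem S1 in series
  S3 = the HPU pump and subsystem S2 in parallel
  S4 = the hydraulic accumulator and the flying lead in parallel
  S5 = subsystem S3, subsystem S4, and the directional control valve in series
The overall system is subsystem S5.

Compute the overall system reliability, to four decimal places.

0.9136

R(HPU pump) = exp(−0.000011 × 8760) = 0.908137
R(subsea electronics module) = exp(−0.000026 × 8760) = 0.796315
R(topside master controller) = exp(−0.000034 × 8760) = 0.742420
R(downhole gauge) = exp(−0.000014 × 8760) = 0.884582
R(hydraulic accumulator) = exp(−0.000026 × 8760) = 0.796315
R(flying lead) = exp(−0.0000050 × 8760) = 0.957145
R(directional control valve) = exp(−0.0000069 × 8760) = 0.941346
Parallel (topside master controller and downhole gauge): 1 − (1 − 0.742420)(1 − 0.884582) = 0.970271
Series (subsea electronics module and [0.970271]): 0.796315 × 0.970271 = 0.772641
Parallel (HPU pump and [0.772641]): 1 − (1 − 0.908137)(1 − 0.772641) = 0.979114
Parallel (hydraulic accumulator and flying lead): 1 − (1 − 0.796315)(1 − 0.957145) = 0.991271
Series ([0.979114], [0.991271], and directional control valve): 0.979114 × 0.991271 × 0.941346 = 0.9136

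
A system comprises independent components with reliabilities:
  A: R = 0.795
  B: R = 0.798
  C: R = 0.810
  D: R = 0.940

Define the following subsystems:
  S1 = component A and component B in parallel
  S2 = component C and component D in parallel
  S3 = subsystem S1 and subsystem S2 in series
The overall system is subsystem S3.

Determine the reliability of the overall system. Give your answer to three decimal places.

0.948

Parallel (A and B): 1 − (1 − 0.79500)(1 − 0.79800) = 0.95859
Parallel (C and D): 1 − (1 − 0.81000)(1 − 0.94000) = 0.98860
Series ([0.95859] and [0.98860]): 0.95859 × 0.98860 = 0.948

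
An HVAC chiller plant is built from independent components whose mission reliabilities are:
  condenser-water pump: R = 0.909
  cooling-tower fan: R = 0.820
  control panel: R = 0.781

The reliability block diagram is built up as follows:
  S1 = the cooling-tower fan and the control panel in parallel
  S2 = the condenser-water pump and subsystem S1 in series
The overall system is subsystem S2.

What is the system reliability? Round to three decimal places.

Parallel (cooling-tower fan and control panel): 1 − (1 − 0.82000)(1 − 0.78100) = 0.96058
Series (condenser-water pump and [0.96058]): 0.90900 × 0.96058 = 0.873

0.873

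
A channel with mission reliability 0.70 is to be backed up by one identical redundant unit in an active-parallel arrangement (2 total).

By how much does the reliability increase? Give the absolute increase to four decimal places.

R_before = 0.70
R_after = 1 − (1 − 0.70)^2 = 0.9100
ΔR = 0.9100 − 0.70 = 0.2100

0.2100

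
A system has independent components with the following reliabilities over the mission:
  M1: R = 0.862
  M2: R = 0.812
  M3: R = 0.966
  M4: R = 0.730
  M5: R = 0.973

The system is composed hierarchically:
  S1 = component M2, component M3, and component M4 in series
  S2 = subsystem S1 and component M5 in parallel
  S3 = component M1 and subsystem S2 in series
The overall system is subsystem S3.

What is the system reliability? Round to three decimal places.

Series (M2, M3, and M4): 0.81200 × 0.96600 × 0.73000 = 0.57261
Parallel ([0.57261] and M5): 1 − (1 − 0.57261)(1 − 0.97300) = 0.98846
Series (M1 and [0.98846]): 0.86200 × 0.98846 = 0.852

0.852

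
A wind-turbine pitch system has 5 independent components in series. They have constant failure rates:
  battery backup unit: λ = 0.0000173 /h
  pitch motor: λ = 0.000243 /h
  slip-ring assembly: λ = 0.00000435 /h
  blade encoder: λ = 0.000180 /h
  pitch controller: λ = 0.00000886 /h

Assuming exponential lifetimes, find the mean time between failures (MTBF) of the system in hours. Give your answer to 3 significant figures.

2210

Series of exponential components: λ_sys = Σ λ_i
λ_sys = 0.0000173 + 0.000243 + 0.00000435 + 0.000180 + 0.00000886 = 4.5351e-04 /h
MTBF = 1 / λ_sys = 2210 h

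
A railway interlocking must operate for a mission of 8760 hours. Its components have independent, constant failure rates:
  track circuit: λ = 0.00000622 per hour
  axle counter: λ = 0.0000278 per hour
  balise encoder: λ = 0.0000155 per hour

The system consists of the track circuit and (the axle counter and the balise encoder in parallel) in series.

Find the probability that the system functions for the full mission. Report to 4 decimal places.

R(track circuit) = exp(−0.00000622 × 8760) = 0.946971
R(axle counter) = exp(−0.0000278 × 8760) = 0.783858
R(balise encoder) = exp(−0.0000155 × 8760) = 0.873035
Parallel (axle counter and balise encoder): 1 − (1 − 0.783858)(1 − 0.873035) = 0.972558
Series (track circuit and [0.972558]): 0.946971 × 0.972558 = 0.9210

0.9210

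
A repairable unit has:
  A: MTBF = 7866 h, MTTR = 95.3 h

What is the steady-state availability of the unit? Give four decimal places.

0.9880

A(A) = MTBF/(MTBF+MTTR) = 7866/(7866+95.3) = 0.9880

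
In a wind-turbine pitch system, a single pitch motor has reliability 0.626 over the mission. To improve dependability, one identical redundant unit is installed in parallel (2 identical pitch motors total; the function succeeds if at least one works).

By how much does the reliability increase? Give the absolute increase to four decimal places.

R_before = 0.626
R_after = 1 − (1 − 0.626)^2 = 0.8601
ΔR = 0.8601 − 0.626 = 0.2341

0.2341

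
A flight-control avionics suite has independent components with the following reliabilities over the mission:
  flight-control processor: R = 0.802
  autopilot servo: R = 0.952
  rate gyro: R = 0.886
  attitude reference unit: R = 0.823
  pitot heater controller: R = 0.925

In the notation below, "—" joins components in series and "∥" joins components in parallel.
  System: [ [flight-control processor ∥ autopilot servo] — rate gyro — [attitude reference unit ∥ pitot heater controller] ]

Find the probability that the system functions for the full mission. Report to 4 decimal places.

Parallel (flight-control processor and autopilot servo): 1 − (1 − 0.802000)(1 − 0.952000) = 0.990496
Parallel (attitude reference unit and pitot heater controller): 1 − (1 − 0.823000)(1 − 0.925000) = 0.986725
Series ([0.990496], rate gyro, and [0.986725]): 0.990496 × 0.886000 × 0.986725 = 0.8659

0.8659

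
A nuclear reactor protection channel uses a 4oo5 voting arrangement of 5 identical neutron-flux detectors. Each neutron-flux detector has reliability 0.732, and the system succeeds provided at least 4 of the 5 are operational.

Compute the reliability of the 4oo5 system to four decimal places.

0.5949

R = Σ_{i=4}^{5} C(5,i) p^i (1−p)^{5−i} with p = 0.732
C(5,4)·0.732^4·0.268^1 = 0.384724
C(5,5)·0.732^5·0.268^0 = 0.210163
Sum = 0.5949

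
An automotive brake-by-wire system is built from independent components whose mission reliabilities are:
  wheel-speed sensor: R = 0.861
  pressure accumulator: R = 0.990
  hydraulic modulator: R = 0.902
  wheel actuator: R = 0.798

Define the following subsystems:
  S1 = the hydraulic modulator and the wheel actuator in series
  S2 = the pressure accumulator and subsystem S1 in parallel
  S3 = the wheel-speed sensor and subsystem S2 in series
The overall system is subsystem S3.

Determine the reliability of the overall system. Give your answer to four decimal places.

0.8586

Series (hydraulic modulator and wheel actuator): 0.902000 × 0.798000 = 0.719796
Parallel (pressure accumulator and [0.719796]): 1 − (1 − 0.990000)(1 − 0.719796) = 0.997198
Series (wheel-speed sensor and [0.997198]): 0.861000 × 0.997198 = 0.8586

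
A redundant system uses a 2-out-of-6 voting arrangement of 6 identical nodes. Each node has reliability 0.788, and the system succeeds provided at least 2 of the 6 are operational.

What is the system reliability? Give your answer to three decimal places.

0.998

R = Σ_{i=2}^{6} C(6,i) p^i (1−p)^{6−i} with p = 0.788
C(6,2)·0.788^2·0.212^4 = 0.01881
C(6,3)·0.788^3·0.212^3 = 0.09324
C(6,4)·0.788^4·0.212^2 = 0.25994
C(6,5)·0.788^5·0.212^1 = 0.38647
C(6,6)·0.788^6·0.212^0 = 0.23942
Sum = 0.998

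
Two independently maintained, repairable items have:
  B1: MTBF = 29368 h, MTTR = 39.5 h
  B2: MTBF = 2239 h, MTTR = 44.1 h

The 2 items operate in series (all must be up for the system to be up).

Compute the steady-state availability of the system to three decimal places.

A(B1) = MTBF/(MTBF+MTTR) = 29368/(29368+39.5) = 0.998657
A(B2) = MTBF/(MTBF+MTTR) = 2239/(2239+44.1) = 0.980684
Series availability: 0.998657 × 0.980684 = 0.979

0.979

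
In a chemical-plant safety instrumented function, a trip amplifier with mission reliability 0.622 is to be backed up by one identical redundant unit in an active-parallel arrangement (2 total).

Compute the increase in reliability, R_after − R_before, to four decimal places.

0.2351

R_before = 0.622
R_after = 1 − (1 − 0.622)^2 = 0.8571
ΔR = 0.8571 − 0.622 = 0.2351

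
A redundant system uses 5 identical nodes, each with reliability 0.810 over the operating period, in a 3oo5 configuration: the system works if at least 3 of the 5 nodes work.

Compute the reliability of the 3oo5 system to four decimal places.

R = Σ_{i=3}^{5} C(5,i) p^i (1−p)^{5−i} with p = 0.810
C(5,3)·0.810^3·0.190^2 = 0.191850
C(5,4)·0.810^4·0.190^1 = 0.408944
C(5,5)·0.810^5·0.190^0 = 0.348678
Sum = 0.9495

0.9495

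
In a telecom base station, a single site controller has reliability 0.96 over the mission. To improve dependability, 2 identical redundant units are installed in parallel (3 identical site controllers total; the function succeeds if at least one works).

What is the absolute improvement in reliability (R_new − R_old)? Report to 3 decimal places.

0.040

R_before = 0.96
R_after = 1 − (1 − 0.96)^3 = 1.000
ΔR = 1.000 − 0.96 = 0.040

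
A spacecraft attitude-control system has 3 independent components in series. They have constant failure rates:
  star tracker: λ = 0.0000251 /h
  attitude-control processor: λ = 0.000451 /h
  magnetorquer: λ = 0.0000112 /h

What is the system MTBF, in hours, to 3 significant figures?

Series of exponential components: λ_sys = Σ λ_i
λ_sys = 0.0000251 + 0.000451 + 0.0000112 = 4.8730e-04 /h
MTBF = 1 / λ_sys = 2050 h

2050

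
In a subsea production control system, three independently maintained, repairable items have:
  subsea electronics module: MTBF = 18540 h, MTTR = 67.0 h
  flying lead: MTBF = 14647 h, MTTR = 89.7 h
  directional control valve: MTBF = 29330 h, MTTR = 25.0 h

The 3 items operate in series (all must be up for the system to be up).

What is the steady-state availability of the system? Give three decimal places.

A(subsea electronics module) = MTBF/(MTBF+MTTR) = 18540/(18540+67.0) = 0.996399
A(flying lead) = MTBF/(MTBF+MTTR) = 14647/(14647+89.7) = 0.993913
A(directional control valve) = MTBF/(MTBF+MTTR) = 29330/(29330+25.0) = 0.999148
Series availability: 0.996399 × 0.993913 × 0.999148 = 0.989

0.989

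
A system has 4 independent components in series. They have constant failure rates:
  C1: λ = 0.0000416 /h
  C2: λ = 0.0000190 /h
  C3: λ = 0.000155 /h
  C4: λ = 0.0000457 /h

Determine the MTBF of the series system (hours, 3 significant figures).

3830

Series of exponential components: λ_sys = Σ λ_i
λ_sys = 0.0000416 + 0.0000190 + 0.000155 + 0.0000457 = 2.6130e-04 /h
MTBF = 1 / λ_sys = 3830 h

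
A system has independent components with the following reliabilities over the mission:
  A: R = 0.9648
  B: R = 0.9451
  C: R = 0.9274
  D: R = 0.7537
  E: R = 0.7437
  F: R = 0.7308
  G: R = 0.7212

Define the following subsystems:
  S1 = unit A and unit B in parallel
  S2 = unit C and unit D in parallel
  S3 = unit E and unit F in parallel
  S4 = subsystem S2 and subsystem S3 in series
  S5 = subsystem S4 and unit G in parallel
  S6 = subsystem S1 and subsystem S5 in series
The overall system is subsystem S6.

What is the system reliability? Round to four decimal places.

0.9742

Parallel (A and B): 1 − (1 − 0.964800)(1 − 0.945100) = 0.998068
Parallel (C and D): 1 − (1 − 0.927400)(1 − 0.753700) = 0.982119
Parallel (E and F): 1 − (1 − 0.743700)(1 − 0.730800) = 0.931004
Series ([0.982119] and [0.931004]): 0.982119 × 0.931004 = 0.914357
Parallel ([0.914357] and G): 1 − (1 − 0.914357)(1 − 0.721200) = 0.976123
Series ([0.998068] and [0.976123]): 0.998068 × 0.976123 = 0.9742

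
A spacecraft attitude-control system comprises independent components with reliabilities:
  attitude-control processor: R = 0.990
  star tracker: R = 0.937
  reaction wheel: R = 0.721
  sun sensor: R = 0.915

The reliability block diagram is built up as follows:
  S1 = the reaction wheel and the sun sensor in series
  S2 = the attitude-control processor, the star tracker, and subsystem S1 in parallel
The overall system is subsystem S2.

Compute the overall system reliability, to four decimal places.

0.9998

Series (reaction wheel and sun sensor): 0.721000 × 0.915000 = 0.659715
Parallel (attitude-control processor, star tracker, and [0.659715]): 1 − (1 − 0.990000)(1 − 0.937000)(1 − 0.659715) = 0.9998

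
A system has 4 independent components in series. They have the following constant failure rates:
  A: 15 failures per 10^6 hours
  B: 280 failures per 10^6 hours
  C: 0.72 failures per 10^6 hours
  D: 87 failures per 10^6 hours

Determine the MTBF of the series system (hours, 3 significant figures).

Series of exponential components: λ_sys = Σ λ_i
λ_sys = 0.000015 + 0.00028 + 0.00000072 + 0.000087 = 3.8272e-04 /h
MTBF = 1 / λ_sys = 2610 h

2610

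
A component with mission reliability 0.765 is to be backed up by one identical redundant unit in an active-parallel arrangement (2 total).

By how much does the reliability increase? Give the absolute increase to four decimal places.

0.1798

R_before = 0.765
R_after = 1 − (1 − 0.765)^2 = 0.9448
ΔR = 0.9448 − 0.765 = 0.1798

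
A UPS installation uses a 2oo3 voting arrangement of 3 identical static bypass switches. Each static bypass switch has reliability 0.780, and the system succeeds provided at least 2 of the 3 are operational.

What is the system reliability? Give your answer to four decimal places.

R = Σ_{i=2}^{3} C(3,i) p^i (1−p)^{3−i} with p = 0.780
C(3,2)·0.780^2·0.220^1 = 0.401544
C(3,3)·0.780^3·0.220^0 = 0.474552
Sum = 0.8761

0.8761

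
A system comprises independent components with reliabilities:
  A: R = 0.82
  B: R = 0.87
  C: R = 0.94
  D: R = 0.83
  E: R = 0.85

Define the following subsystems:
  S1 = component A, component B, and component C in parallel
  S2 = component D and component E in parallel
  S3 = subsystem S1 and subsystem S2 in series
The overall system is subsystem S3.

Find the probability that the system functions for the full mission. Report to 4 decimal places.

Parallel (A, B, and C): 1 − (1 − 0.820000)(1 − 0.870000)(1 − 0.940000) = 0.998596
Parallel (D and E): 1 − (1 − 0.830000)(1 − 0.850000) = 0.974500
Series ([0.998596] and [0.974500]): 0.998596 × 0.974500 = 0.9731

0.9731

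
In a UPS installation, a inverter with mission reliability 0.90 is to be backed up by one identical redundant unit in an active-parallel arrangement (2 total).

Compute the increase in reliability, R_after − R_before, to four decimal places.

0.0900

R_before = 0.90
R_after = 1 − (1 − 0.90)^2 = 0.9900
ΔR = 0.9900 − 0.90 = 0.0900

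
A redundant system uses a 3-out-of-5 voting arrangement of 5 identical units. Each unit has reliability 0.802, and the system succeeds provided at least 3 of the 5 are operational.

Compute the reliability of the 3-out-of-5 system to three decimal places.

R = Σ_{i=3}^{5} C(5,i) p^i (1−p)^{5−i} with p = 0.802
C(5,3)·0.802^3·0.198^2 = 0.20223
C(5,4)·0.802^4·0.198^1 = 0.40957
C(5,5)·0.802^5·0.198^0 = 0.33180
Sum = 0.944

0.944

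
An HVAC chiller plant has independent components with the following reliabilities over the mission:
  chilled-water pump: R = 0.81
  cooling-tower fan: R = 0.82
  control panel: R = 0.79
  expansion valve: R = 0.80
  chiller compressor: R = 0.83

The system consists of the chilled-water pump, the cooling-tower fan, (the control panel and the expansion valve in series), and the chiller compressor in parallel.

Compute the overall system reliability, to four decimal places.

Series (control panel and expansion valve): 0.790000 × 0.800000 = 0.632000
Parallel (chilled-water pump, cooling-tower fan, [0.632000], and chiller compressor): 1 − (1 − 0.810000)(1 − 0.820000)(1 − 0.632000)(1 − 0.830000) = 0.9979

0.9979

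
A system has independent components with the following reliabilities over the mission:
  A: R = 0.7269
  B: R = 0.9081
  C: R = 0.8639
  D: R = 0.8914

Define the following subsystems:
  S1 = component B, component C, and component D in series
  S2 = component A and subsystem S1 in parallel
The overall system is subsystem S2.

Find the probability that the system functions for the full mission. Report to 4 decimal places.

0.9179

Series (B, C, and D): 0.908100 × 0.863900 × 0.891400 = 0.699310
Parallel (A and [0.699310]): 1 − (1 − 0.726900)(1 − 0.699310) = 0.9179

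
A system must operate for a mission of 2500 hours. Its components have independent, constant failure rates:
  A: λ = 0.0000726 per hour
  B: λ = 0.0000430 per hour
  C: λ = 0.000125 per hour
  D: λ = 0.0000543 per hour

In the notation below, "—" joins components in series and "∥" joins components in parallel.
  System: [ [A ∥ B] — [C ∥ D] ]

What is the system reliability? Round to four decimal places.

0.9496

R(A) = exp(−0.0000726 × 2500) = 0.834018
R(B) = exp(−0.0000430 × 2500) = 0.898077
R(C) = exp(−0.000125 × 2500) = 0.731616
R(D) = exp(−0.0000543 × 2500) = 0.873061
Parallel (A and B): 1 − (1 − 0.834018)(1 − 0.898077) = 0.983083
Parallel (C and D): 1 − (1 − 0.731616)(1 − 0.873061) = 0.965932
Series ([0.983083] and [0.965932]): 0.983083 × 0.965932 = 0.9496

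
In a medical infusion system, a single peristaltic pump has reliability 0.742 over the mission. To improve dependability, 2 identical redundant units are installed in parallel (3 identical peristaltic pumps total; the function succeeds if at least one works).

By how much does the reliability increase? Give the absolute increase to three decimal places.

0.241

R_before = 0.742
R_after = 1 − (1 − 0.742)^3 = 0.983
ΔR = 0.983 − 0.742 = 0.241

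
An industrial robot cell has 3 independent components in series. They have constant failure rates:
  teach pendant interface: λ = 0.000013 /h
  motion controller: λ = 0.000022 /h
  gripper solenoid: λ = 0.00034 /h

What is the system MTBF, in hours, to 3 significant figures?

Series of exponential components: λ_sys = Σ λ_i
λ_sys = 0.000013 + 0.000022 + 0.00034 = 3.7500e-04 /h
MTBF = 1 / λ_sys = 2670 h

2670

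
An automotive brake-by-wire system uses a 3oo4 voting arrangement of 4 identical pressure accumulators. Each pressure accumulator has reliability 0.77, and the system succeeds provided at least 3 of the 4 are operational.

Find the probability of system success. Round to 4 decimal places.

R = Σ_{i=3}^{4} C(4,i) p^i (1−p)^{4−i} with p = 0.77
C(4,3)·0.77^3·0.23^1 = 0.420010
C(4,4)·0.77^4·0.23^0 = 0.351530
Sum = 0.7715

0.7715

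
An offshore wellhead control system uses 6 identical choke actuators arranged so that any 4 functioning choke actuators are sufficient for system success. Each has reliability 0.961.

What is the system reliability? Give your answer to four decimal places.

0.9989

R = Σ_{i=4}^{6} C(6,i) p^i (1−p)^{6−i} with p = 0.961
C(6,4)·0.961^4·0.039^2 = 0.019459
C(6,5)·0.961^5·0.039^1 = 0.191793
C(6,6)·0.961^6·0.039^0 = 0.787663
Sum = 0.9989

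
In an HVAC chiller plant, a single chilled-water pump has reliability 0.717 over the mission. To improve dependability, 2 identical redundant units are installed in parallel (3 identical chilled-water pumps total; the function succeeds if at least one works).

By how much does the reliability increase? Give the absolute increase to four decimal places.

0.2603

R_before = 0.717
R_after = 1 − (1 − 0.717)^3 = 0.9773
ΔR = 0.9773 − 0.717 = 0.2603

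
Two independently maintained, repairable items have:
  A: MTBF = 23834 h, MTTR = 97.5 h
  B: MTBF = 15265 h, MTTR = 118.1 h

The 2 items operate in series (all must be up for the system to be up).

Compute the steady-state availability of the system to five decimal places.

0.98828

A(A) = MTBF/(MTBF+MTTR) = 23834/(23834+97.5) = 0.995926
A(B) = MTBF/(MTBF+MTTR) = 15265/(15265+118.1) = 0.992323
Series availability: 0.995926 × 0.992323 = 0.98828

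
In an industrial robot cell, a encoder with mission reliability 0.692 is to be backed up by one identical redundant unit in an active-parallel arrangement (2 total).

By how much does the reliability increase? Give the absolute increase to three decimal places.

0.213

R_before = 0.692
R_after = 1 − (1 − 0.692)^2 = 0.905
ΔR = 0.905 − 0.692 = 0.213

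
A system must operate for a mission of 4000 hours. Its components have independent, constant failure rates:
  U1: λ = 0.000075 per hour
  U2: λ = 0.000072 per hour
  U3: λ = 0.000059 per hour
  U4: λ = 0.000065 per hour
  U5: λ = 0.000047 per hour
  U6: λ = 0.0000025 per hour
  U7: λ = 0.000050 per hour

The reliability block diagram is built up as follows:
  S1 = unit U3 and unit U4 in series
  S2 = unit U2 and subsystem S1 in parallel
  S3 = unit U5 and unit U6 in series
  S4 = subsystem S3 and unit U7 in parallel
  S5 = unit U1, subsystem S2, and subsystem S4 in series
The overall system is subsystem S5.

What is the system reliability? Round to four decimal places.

R(U1) = exp(−0.000075 × 4000) = 0.740818
R(U2) = exp(−0.000072 × 4000) = 0.749762
R(U3) = exp(−0.000059 × 4000) = 0.789781
R(U4) = exp(−0.000065 × 4000) = 0.771052
R(U5) = exp(−0.000047 × 4000) = 0.828615
R(U6) = exp(−0.0000025 × 4000) = 0.990050
R(U7) = exp(−0.000050 × 4000) = 0.818731
Series (U3 and U4): 0.789781 × 0.771052 = 0.608962
Parallel (U2 and [0.608962]): 1 − (1 − 0.749762)(1 − 0.608962) = 0.902147
Series (U5 and U6): 0.828615 × 0.990050 = 0.820370
Parallel ([0.820370] and U7): 1 − (1 − 0.820370)(1 − 0.818731) = 0.967439
Series (U1, [0.902147], and [0.967439]): 0.740818 × 0.902147 × 0.967439 = 0.6466

0.6466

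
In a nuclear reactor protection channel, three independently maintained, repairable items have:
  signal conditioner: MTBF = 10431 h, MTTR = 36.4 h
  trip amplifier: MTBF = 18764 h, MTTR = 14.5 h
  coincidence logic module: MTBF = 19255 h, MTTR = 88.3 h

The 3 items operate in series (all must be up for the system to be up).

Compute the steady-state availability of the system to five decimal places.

A(signal conditioner) = MTBF/(MTBF+MTTR) = 10431/(10431+36.4) = 0.996523
A(trip amplifier) = MTBF/(MTBF+MTTR) = 18764/(18764+14.5) = 0.999228
A(coincidence logic module) = MTBF/(MTBF+MTTR) = 19255/(19255+88.3) = 0.995435
Series availability: 0.996523 × 0.999228 × 0.995435 = 0.99121

0.99121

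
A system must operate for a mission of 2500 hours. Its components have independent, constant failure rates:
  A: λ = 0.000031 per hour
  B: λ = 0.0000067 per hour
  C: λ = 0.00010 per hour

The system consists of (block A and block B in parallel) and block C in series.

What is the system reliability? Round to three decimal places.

0.778

R(A) = exp(−0.000031 × 2500) = 0.92543
R(B) = exp(−0.0000067 × 2500) = 0.98339
R(C) = exp(−0.00010 × 2500) = 0.77880
Parallel (A and B): 1 − (1 − 0.92543)(1 − 0.98339) = 0.99876
Series ([0.99876] and C): 0.99876 × 0.77880 = 0.778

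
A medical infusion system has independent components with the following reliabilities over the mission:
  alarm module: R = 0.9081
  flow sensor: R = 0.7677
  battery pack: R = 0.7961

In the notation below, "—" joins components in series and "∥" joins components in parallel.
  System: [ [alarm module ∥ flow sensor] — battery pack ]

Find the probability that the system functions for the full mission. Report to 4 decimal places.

Parallel (alarm module and flow sensor): 1 − (1 − 0.908100)(1 − 0.767700) = 0.978652
Series ([0.978652] and battery pack): 0.978652 × 0.796100 = 0.7791

0.7791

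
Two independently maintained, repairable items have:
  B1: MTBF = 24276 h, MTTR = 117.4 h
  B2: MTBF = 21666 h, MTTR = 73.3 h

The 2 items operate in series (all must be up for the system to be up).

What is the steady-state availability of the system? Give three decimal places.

0.992

A(B1) = MTBF/(MTBF+MTTR) = 24276/(24276+117.4) = 0.995187
A(B2) = MTBF/(MTBF+MTTR) = 21666/(21666+73.3) = 0.996628
Series availability: 0.995187 × 0.996628 = 0.992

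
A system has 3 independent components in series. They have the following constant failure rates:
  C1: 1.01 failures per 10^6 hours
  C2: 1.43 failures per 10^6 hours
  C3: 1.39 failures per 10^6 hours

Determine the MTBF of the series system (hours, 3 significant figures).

Series of exponential components: λ_sys = Σ λ_i
λ_sys = 0.00000101 + 0.00000143 + 0.00000139 = 3.8300e-06 /h
MTBF = 1 / λ_sys = 261000 h

261000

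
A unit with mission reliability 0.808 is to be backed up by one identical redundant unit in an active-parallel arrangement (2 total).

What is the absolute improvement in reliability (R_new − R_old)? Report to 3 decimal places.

R_before = 0.808
R_after = 1 − (1 − 0.808)^2 = 0.963
ΔR = 0.963 − 0.808 = 0.155

0.155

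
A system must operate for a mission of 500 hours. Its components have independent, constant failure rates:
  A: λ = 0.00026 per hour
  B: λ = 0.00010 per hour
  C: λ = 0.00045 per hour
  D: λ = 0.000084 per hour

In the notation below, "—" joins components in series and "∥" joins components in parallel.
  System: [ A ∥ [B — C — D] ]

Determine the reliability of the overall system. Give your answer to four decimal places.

0.9669

R(A) = exp(−0.00026 × 500) = 0.878095
R(B) = exp(−0.00010 × 500) = 0.951229
R(C) = exp(−0.00045 × 500) = 0.798516
R(D) = exp(−0.000084 × 500) = 0.958870
Series (B, C, and D): 0.951229 × 0.798516 × 0.958870 = 0.728330
Parallel (A and [0.728330]): 1 − (1 − 0.878095)(1 − 0.728330) = 0.9669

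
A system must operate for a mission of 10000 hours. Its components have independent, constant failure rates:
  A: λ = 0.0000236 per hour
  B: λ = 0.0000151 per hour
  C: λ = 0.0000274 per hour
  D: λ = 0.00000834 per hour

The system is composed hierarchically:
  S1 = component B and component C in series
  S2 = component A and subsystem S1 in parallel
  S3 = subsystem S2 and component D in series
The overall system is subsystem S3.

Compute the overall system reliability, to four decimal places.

R(A) = exp(−0.0000236 × 10000) = 0.789781
R(B) = exp(−0.0000151 × 10000) = 0.859848
R(C) = exp(−0.0000274 × 10000) = 0.760332
R(D) = exp(−0.00000834 × 10000) = 0.919983
Series (B and C): 0.859848 × 0.760332 = 0.653770
Parallel (A and [0.653770]): 1 − (1 − 0.789781)(1 − 0.653770) = 0.927216
Series ([0.927216] and D): 0.927216 × 0.919983 = 0.8530

0.8530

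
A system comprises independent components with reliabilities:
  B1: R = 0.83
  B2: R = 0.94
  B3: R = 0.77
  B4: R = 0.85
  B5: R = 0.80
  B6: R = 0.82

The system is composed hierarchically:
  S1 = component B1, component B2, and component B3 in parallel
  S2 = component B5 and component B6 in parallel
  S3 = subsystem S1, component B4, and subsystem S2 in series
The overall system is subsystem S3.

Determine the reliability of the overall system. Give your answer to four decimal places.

0.8175

Parallel (B1, B2, and B3): 1 − (1 − 0.830000)(1 − 0.940000)(1 − 0.770000) = 0.997654
Parallel (B5 and B6): 1 − (1 − 0.800000)(1 − 0.820000) = 0.964000
Series ([0.997654], B4, and [0.964000]): 0.997654 × 0.850000 × 0.964000 = 0.8175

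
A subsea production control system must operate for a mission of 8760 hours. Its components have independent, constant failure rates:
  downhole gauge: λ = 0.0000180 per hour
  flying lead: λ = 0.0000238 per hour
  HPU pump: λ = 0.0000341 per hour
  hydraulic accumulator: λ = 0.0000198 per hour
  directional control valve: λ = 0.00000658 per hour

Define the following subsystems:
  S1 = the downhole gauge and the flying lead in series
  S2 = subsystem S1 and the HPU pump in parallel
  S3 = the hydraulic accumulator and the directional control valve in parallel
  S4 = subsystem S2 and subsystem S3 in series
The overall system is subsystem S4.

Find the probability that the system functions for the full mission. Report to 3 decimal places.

R(downhole gauge) = exp(−0.0000180 × 8760) = 0.85412
R(flying lead) = exp(−0.0000238 × 8760) = 0.81181
R(HPU pump) = exp(−0.0000341 × 8760) = 0.74177
R(hydraulic accumulator) = exp(−0.0000198 × 8760) = 0.84076
R(directional control valve) = exp(−0.00000658 × 8760) = 0.94399
Series (downhole gauge and flying lead): 0.85412 × 0.81181 = 0.69338
Parallel ([0.69338] and HPU pump): 1 − (1 − 0.69338)(1 − 0.74177) = 0.92082
Parallel (hydraulic accumulator and directional control valve): 1 − (1 − 0.84076)(1 − 0.94399) = 0.99108
Series ([0.92082] and [0.99108]): 0.92082 × 0.99108 = 0.913

0.913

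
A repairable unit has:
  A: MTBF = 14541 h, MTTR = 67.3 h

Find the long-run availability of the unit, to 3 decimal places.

A(A) = MTBF/(MTBF+MTTR) = 14541/(14541+67.3) = 0.995

0.995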